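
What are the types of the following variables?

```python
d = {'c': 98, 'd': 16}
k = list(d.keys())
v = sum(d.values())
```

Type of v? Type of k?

sum of int values returns int; list(...) returns list

int, list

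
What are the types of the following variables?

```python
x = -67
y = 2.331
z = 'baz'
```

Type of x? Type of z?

x is int; z is str

int, str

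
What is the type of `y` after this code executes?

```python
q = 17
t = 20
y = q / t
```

int / int always returns float in Python 3 (17 / 20 = 0.85)

float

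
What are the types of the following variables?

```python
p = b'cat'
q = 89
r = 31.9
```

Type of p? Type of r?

p is bytes; r is float

bytes, float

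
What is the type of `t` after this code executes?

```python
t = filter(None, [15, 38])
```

filter() returns a filter iterator object

filter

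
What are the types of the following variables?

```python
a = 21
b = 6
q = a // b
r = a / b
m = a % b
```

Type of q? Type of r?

int // int returns int; int / int returns float

int, float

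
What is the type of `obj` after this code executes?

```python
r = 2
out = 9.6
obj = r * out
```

int * float returns float (2 * 9.6 = 19.2)

float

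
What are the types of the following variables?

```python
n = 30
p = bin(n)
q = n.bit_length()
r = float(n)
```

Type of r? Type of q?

float() returns float; int.bit_length() returns int

float, int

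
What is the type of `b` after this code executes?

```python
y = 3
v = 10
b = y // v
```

int // int returns int (3 // 10 = 0)

int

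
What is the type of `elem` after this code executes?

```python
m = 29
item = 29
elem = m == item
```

Equality comparison returns bool

bool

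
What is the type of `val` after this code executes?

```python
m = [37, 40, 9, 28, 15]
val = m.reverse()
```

list.reverse() returns None

NoneType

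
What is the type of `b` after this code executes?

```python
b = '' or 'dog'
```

'or' returns first truthy value ('dog', which is str)

str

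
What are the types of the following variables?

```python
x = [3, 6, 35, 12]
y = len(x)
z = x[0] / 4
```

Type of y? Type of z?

len() returns int; int / int returns float

int, float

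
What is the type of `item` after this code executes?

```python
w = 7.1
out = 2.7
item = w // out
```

float // float returns float (floor division preserves float type)

float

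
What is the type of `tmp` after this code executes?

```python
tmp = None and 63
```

'and' returns first falsy value (None)

NoneType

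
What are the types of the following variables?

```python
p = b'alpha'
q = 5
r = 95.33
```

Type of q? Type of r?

q is int; r is float

int, float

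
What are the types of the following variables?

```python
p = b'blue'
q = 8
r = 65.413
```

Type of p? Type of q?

p is bytes; q is int

bytes, int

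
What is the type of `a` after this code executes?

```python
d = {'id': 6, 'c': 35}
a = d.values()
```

.values() returns a dict_values view object

dict_values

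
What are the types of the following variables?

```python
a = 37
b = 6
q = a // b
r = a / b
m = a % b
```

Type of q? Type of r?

int // int returns int; int / int returns float

int, float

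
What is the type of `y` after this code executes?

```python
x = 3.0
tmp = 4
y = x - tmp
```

float - int returns float (3.0 - 4 = -1.0)

float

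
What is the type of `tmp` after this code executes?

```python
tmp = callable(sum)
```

callable() returns bool

bool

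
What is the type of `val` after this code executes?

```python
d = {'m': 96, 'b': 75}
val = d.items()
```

dict.items() returns a dict_items view

dict_items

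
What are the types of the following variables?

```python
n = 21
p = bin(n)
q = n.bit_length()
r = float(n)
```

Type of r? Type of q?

float() returns float; int.bit_length() returns int

float, int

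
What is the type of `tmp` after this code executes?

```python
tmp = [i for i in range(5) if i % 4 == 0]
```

A list comprehension [...] produces a list

list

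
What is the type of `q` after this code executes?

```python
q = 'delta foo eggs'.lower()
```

str.lower() returns str

str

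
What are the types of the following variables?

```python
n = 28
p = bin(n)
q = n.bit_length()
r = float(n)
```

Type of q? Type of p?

int.bit_length() returns int; bin() returns str

int, str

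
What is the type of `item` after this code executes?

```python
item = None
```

None has type NoneType

NoneType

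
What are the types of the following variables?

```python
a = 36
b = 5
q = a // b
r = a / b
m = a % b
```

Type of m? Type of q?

int % int returns int; int // int returns int

int, int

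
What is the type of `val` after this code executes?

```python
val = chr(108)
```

chr() returns str (single character)

str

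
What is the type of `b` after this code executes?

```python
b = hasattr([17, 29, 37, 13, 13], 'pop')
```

hasattr() returns bool

bool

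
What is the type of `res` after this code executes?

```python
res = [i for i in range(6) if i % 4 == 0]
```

A list comprehension [...] produces a list

list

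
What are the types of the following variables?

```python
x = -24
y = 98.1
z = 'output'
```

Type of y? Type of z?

y is float; z is str

float, str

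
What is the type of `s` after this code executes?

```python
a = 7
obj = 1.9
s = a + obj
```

int + float returns float (7 + 1.9 = 8.9)

float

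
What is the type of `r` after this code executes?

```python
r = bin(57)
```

bin() returns str representation

str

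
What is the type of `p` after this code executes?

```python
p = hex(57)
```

hex() returns str representation

str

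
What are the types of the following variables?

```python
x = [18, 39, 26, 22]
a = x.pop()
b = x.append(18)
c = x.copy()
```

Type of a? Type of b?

list.pop() returns the element (int); list.append() returns None

int, NoneType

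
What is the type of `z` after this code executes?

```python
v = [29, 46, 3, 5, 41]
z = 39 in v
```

'in' operator returns bool

bool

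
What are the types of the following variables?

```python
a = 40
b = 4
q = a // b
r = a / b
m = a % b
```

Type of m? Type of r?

int % int returns int; int / int returns float

int, float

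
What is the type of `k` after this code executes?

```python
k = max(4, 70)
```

max() of ints returns int

int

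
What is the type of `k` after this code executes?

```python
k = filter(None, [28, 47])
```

filter() returns a filter iterator object

filter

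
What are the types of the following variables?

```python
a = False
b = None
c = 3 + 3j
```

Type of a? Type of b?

a is bool; b is NoneType

bool, NoneType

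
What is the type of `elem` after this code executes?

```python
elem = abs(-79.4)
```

abs() of float returns float

float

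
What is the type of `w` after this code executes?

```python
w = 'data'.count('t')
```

str.count() returns int

int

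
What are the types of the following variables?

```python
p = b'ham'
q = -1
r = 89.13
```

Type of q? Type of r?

q is int; r is float

int, float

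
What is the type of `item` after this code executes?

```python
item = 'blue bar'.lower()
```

str.lower() returns str

str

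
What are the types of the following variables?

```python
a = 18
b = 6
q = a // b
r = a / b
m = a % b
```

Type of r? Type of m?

int / int returns float; int % int returns int

float, int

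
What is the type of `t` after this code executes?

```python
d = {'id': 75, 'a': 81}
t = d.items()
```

dict.items() returns a dict_items view

dict_items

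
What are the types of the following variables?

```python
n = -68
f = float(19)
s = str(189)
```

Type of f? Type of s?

f is float; s is str

float, str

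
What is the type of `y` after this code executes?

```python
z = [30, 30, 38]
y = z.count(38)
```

list.count() returns int

int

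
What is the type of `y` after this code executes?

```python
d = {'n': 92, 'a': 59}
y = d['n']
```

Accessing dict[str, int] with key 'n' returns int value 92

int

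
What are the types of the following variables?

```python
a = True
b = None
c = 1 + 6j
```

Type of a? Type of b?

a is bool; b is NoneType

bool, NoneType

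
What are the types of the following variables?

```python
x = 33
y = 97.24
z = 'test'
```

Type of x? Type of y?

x is int; y is float

int, float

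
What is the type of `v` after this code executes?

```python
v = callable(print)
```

callable() returns bool

bool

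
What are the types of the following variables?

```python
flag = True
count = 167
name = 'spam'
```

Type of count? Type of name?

count is int; name is str

int, str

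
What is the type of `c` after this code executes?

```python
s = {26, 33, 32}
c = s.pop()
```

Popping from a set of ints returns int

int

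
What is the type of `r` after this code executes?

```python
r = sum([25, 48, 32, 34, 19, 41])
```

sum() of ints returns int

int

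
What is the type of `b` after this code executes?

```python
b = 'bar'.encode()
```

str.encode() returns bytes

bytes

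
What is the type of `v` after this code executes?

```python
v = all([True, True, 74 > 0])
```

all() returns bool

bool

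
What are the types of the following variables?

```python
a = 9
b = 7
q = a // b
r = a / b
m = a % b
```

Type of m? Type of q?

int % int returns int; int // int returns int

int, int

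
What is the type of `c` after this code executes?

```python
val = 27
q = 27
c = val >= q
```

Comparison operators return bool

bool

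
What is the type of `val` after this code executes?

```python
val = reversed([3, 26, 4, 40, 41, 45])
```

reversed() on a list returns a list_reverseiterator

list_reverseiterator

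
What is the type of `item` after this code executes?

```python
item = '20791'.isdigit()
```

str.isdigit() returns bool

bool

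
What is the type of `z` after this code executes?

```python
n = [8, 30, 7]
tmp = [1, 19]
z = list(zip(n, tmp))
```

list(zip(...)) returns a list of tuples

list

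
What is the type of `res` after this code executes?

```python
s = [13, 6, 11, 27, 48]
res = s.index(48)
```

list.index() returns int

int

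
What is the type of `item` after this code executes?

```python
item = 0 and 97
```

'and' returns the first falsy value (0, which is int)

int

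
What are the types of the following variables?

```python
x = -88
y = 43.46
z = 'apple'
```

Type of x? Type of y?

x is int; y is float

int, float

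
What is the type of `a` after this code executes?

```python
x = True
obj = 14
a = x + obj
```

bool + int returns int (True is 1, so 1 + 14 = 15)

int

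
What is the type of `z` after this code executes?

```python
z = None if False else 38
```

Ternary: condition is False, else branch (38) taken → int

int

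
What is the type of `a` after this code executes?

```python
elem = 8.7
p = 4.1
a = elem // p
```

float // float returns float (floor division preserves float type)

float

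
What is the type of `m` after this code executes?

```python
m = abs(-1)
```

abs() of int returns int

int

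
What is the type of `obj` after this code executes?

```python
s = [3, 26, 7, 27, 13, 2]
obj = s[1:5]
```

Slicing a list always returns a list

list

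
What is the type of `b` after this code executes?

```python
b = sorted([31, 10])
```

sorted() always returns list

list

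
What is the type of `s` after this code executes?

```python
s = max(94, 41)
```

max() of ints returns int

int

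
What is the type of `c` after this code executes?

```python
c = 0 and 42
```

'and' returns the first falsy value (0, which is int)

int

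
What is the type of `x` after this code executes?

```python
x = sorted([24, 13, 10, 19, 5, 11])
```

sorted() always returns list

list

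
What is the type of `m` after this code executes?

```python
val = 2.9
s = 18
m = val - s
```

float - int returns float (2.9 - 18 = -15.1)

float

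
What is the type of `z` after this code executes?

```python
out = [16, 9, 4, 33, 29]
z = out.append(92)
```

list.append() returns None (mutates in place)

NoneType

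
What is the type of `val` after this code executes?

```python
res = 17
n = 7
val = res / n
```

int / int always returns float in Python 3 (17 / 7 = 2.42857)

float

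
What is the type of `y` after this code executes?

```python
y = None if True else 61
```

Ternary: condition is True, if branch (None) taken → NoneType

NoneType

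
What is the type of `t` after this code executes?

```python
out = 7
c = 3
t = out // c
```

int // int returns int (7 // 3 = 2)

int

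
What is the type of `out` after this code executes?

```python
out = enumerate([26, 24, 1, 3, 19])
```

enumerate() returns an enumerate iterator object

enumerate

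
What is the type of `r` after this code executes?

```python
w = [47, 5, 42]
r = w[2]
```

Indexing a list of ints returns int (w[2] = 42)

int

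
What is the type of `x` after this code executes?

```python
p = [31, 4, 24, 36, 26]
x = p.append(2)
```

list.append() returns None (mutates in place)

NoneType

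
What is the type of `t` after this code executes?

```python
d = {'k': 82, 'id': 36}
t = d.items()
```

dict.items() returns a dict_items view

dict_items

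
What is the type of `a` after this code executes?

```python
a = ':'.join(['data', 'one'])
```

str.join() returns str

str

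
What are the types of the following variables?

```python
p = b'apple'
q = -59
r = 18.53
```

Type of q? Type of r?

q is int; r is float

int, float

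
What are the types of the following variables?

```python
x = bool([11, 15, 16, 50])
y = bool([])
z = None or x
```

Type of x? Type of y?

bool() returns bool; bool() returns bool

bool, bool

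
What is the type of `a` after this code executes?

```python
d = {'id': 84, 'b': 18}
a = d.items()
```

dict.items() returns a dict_items view

dict_items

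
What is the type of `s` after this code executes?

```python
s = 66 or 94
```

'or' returns the first truthy value (66, which is int)

int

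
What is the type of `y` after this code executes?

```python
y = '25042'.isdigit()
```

str.isdigit() returns bool

bool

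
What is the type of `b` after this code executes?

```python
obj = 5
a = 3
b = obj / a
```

int / int always returns float in Python 3 (5 / 3 = 1.66667)

float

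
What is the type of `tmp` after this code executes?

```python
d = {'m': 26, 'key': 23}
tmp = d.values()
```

.values() returns a dict_values view object

dict_values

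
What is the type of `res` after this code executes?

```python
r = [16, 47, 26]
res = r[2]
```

Indexing a list of ints returns int (r[2] = 26)

int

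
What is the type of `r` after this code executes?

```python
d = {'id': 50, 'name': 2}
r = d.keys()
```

.keys() returns a dict_keys view object

dict_keys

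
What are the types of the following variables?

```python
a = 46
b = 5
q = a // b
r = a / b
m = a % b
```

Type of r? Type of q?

int / int returns float; int // int returns int

float, int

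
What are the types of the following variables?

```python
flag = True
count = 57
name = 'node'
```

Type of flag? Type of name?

flag is bool; name is str

bool, str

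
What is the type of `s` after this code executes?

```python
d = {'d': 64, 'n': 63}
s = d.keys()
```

.keys() returns a dict_keys view object

dict_keys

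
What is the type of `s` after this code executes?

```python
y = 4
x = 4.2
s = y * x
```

int * float returns float (4 * 4.2 = 16.8)

float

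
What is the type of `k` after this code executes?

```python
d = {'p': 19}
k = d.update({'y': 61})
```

dict.update() returns None

NoneType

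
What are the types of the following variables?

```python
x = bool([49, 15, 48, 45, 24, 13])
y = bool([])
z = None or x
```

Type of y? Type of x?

bool() returns bool; bool() returns bool

bool, bool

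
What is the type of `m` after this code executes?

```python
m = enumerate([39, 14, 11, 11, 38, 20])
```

enumerate() returns an enumerate iterator object

enumerate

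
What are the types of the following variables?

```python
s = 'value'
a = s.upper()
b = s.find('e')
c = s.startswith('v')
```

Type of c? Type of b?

str.startswith() returns bool; str.find() returns int

bool, int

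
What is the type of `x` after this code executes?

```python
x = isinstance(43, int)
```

isinstance() returns bool

bool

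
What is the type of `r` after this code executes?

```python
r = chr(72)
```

chr() returns str (single character)

str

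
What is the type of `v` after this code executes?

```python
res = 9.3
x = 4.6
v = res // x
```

float // float returns float (floor division preserves float type)

float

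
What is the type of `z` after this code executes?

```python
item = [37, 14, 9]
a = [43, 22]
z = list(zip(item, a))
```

list(zip(...)) returns a list of tuples

list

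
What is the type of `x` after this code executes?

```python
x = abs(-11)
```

abs() of int returns int

int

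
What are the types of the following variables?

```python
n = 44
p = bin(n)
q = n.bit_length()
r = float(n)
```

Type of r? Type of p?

float() returns float; bin() returns str

float, str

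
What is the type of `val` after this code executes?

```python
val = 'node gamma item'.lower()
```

str.lower() returns str

str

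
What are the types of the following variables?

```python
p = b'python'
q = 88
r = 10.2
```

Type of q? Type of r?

q is int; r is float

int, float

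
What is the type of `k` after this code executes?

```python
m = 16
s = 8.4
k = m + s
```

int + float returns float (16 + 8.4 = 24.4)

float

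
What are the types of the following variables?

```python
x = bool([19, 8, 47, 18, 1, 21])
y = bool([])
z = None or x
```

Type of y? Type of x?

bool() returns bool; bool() returns bool

bool, bool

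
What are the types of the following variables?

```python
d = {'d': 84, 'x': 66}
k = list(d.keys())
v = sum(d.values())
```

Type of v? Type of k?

sum of int values returns int; list(...) returns list

int, list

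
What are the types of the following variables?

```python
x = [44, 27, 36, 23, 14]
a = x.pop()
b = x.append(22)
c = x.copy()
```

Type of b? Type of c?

list.append() returns None; list.copy() returns list

NoneType, list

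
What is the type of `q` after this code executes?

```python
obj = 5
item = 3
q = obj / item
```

int / int always returns float in Python 3 (5 / 3 = 1.66667)

float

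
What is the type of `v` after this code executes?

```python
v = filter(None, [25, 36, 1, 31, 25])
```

filter() returns a filter iterator object

filter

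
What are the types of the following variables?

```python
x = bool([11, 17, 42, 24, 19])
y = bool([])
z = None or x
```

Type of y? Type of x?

bool() returns bool; bool() returns bool

bool, bool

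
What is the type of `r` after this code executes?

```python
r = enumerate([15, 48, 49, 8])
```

enumerate() returns an enumerate iterator object

enumerate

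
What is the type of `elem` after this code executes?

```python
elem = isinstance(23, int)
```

isinstance() returns bool

bool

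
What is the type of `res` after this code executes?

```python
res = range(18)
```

range() returns a range object

range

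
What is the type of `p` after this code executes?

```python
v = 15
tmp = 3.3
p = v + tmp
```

int + float returns float (15 + 3.3 = 18.3)

float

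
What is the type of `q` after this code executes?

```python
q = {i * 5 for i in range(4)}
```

A set comprehension {expr for x in iterable} produces a set

set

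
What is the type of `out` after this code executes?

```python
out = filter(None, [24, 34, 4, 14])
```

filter() returns a filter iterator object

filter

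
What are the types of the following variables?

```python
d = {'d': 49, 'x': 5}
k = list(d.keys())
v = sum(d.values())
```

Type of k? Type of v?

list(...) returns list; sum of int values returns int

list, int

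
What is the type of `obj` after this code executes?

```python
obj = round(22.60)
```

round() with no ndigits arg returns int

int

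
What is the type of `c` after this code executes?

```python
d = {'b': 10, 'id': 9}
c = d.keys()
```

.keys() returns a dict_keys view object

dict_keys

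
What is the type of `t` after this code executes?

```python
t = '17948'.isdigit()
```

str.isdigit() returns bool

bool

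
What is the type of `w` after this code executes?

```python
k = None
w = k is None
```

'is' comparison returns bool

bool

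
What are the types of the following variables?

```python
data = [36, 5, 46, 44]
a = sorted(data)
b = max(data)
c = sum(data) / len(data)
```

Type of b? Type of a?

max of ints returns int; sorted() returns list

int, list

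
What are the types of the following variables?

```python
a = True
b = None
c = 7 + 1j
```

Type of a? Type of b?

a is bool; b is NoneType

bool, NoneType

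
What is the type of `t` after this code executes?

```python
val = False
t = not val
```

'not' always returns bool

bool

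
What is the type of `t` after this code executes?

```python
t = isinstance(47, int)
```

isinstance() returns bool

bool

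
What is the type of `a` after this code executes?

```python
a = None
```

None has type NoneType

NoneType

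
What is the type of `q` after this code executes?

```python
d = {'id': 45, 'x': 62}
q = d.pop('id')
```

dict.pop() returns the value (int)

int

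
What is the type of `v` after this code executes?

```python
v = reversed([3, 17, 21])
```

reversed() on a list returns a list_reverseiterator

list_reverseiterator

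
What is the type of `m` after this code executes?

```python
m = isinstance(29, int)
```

isinstance() returns bool

bool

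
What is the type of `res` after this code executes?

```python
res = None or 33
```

'or' with None returns the other value (33, int)

int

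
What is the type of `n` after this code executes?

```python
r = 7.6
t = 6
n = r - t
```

float - int returns float (7.6 - 6 = 1.6)

float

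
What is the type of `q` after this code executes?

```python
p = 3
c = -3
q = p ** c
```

int ** negative int returns float

float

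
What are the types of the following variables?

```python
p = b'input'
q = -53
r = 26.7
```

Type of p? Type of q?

p is bytes; q is int

bytes, int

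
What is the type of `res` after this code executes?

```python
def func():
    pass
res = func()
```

A function with no return statement returns None

NoneType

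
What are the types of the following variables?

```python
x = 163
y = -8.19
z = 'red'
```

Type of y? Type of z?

y is float; z is str

float, str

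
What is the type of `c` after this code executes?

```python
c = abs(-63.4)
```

abs() of float returns float

float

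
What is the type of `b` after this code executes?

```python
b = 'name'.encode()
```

str.encode() returns bytes

bytes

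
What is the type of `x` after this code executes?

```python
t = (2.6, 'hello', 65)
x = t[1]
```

Index 1 of tuple is 'hello' which is str

str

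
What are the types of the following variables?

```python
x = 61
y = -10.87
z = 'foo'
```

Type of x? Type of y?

x is int; y is float

int, float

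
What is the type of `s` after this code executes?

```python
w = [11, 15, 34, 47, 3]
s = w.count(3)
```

list.count() returns int

int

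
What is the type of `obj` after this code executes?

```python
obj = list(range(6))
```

list(range(...)) returns list

list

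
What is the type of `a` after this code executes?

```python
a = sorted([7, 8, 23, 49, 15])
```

sorted() always returns list

list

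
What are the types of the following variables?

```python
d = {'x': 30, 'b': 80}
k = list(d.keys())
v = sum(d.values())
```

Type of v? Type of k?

sum of int values returns int; list(...) returns list

int, list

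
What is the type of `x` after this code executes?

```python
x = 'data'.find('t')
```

str.find() returns int (index, or -1)

int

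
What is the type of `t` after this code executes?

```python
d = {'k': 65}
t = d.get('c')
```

dict.get() returns None when key 'c' is not found and no default given

NoneType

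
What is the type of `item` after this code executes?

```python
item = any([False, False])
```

any() returns bool

bool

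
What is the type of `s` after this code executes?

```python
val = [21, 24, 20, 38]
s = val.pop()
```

list.pop() returns the popped element (int here)

int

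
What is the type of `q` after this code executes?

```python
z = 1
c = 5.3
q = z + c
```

int + float returns float (1 + 5.3 = 6.3)

float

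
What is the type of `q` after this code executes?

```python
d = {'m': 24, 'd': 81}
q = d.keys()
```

.keys() returns a dict_keys view object

dict_keys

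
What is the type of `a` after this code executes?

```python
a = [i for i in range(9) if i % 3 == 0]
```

A list comprehension [...] produces a list

list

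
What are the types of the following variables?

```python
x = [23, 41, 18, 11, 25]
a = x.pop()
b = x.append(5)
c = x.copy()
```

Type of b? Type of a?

list.append() returns None; list.pop() returns the element (int)

NoneType, int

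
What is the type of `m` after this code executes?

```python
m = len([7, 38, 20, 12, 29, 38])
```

len() always returns int

int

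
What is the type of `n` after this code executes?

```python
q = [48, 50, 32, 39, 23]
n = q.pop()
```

list.pop() returns the popped element (int here)

int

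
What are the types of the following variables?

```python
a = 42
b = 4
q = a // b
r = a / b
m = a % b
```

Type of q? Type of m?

int // int returns int; int % int returns int

int, int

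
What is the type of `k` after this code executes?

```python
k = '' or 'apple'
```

'or' returns first truthy value ('apple', which is str)

str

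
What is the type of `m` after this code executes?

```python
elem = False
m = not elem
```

'not' always returns bool

bool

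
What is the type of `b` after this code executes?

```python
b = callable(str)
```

callable() returns bool

bool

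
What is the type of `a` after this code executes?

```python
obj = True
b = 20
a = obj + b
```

bool + int returns int (True is 1, so 1 + 20 = 21)

int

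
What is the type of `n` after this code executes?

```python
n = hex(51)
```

hex() returns str representation

str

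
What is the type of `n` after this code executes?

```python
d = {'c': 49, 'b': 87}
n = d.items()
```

dict.items() returns a dict_items view

dict_items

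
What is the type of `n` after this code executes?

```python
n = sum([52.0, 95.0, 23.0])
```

sum() of floats returns float

float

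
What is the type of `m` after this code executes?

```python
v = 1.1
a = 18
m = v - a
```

float - int returns float (1.1 - 18 = -16.9)

float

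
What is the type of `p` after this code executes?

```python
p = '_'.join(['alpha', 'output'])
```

str.join() returns str

str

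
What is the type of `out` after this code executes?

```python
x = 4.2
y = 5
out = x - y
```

float - int returns float (4.2 - 5 = -0.8)

float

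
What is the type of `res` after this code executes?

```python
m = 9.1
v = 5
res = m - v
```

float - int returns float (9.1 - 5 = 4.1)

float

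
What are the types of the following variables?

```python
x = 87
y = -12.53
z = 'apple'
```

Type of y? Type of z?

y is float; z is str

float, str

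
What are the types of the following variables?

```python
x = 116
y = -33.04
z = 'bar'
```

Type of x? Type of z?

x is int; z is str

int, str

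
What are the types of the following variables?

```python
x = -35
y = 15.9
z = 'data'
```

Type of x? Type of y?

x is int; y is float

int, float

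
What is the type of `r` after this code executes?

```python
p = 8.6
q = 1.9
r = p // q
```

float // float returns float (floor division preserves float type)

float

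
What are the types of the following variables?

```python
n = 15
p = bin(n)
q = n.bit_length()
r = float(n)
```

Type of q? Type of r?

int.bit_length() returns int; float() returns float

int, float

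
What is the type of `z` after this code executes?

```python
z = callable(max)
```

callable() returns bool

bool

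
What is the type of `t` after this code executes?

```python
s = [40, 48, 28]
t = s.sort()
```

list.sort() returns None (sorts in place)

NoneType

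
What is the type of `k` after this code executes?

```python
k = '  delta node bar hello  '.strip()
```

str.strip() returns str

str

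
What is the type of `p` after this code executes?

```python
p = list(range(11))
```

list(range(...)) returns list

list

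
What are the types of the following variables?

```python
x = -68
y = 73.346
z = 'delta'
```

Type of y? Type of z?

y is float; z is str

float, str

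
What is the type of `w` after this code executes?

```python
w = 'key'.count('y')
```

str.count() returns int

int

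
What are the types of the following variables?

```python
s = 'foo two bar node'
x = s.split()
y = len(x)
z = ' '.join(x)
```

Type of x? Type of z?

str.split() returns list; str.join() returns str

list, str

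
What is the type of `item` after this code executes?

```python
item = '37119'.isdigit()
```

str.isdigit() returns bool

bool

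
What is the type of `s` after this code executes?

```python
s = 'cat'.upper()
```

str.upper() returns str

str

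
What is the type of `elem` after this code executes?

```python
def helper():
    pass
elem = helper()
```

A function with no return statement returns None

NoneType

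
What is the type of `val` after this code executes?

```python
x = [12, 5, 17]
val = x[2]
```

Indexing a list of ints returns int (x[2] = 17)

int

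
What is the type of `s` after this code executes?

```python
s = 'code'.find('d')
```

str.find() returns int (index, or -1)

int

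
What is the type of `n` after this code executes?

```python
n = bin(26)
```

bin() returns str representation

str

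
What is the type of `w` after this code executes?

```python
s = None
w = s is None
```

'is' comparison returns bool

bool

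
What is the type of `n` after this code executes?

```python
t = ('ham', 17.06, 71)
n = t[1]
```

Index 1 of tuple is 17.06 which is float

float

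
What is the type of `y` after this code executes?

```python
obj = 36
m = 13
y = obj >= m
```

Comparison operators return bool

bool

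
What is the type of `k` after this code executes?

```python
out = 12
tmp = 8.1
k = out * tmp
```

int * float returns float (12 * 8.1 = 97.2)

float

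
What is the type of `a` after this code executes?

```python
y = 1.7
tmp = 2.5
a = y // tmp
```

float // float returns float (floor division preserves float type)

float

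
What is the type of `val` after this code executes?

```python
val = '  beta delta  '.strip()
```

str.strip() returns str

str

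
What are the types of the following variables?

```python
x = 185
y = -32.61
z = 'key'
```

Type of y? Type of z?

y is float; z is str

float, str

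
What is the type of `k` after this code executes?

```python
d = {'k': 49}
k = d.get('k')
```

dict.get() returns the value (int) when key is found

int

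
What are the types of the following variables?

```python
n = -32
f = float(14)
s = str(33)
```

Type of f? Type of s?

f is float; s is str

float, str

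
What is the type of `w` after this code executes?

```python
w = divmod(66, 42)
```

divmod() returns a tuple (quotient, remainder)

tuple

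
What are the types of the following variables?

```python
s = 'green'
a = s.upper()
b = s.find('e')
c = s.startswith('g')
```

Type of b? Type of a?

str.find() returns int; str.upper() returns str

int, str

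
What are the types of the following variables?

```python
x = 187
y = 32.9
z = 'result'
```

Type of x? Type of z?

x is int; z is str

int, str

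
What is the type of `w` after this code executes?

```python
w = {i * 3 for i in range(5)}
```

A set comprehension {expr for x in iterable} produces a set

set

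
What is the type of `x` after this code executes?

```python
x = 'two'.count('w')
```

str.count() returns int

int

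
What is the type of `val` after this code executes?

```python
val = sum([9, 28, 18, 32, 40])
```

sum() of ints returns int

int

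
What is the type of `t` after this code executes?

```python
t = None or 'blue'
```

'or' with None returns the other value ('blue', str)

str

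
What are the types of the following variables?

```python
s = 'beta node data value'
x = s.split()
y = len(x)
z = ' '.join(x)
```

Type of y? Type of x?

len() returns int; str.split() returns list

int, list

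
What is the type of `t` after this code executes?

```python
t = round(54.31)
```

round() with no ndigits arg returns int

int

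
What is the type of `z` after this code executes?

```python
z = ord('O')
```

ord() returns int (Unicode code point)

int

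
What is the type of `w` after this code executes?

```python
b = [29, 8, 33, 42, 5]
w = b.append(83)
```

list.append() returns None (mutates in place)

NoneType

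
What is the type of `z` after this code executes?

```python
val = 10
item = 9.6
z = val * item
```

int * float returns float (10 * 9.6 = 96.0)

float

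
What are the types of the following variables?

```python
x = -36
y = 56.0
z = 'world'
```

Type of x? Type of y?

x is int; y is float

int, float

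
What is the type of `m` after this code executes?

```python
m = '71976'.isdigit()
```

str.isdigit() returns bool

bool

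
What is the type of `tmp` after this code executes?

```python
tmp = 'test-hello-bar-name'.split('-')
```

str.split() returns list

list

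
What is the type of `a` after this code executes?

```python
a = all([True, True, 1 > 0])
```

all() returns bool

bool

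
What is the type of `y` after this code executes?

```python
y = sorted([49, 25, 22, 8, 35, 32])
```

sorted() always returns list

list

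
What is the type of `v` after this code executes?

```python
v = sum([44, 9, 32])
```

sum() of ints returns int

int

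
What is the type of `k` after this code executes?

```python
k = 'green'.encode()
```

str.encode() returns bytes

bytes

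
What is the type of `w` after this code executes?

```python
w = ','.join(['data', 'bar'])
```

str.join() returns str

str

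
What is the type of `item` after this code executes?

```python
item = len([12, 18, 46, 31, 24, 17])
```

len() always returns int

int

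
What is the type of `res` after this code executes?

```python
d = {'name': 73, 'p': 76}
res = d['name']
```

Accessing dict[str, int] with key 'name' returns int value 73

int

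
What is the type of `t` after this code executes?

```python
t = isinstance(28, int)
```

isinstance() returns bool

bool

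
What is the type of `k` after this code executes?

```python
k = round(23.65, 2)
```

round() with ndigits arg returns float

float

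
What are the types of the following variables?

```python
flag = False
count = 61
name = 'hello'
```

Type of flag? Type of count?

flag is bool; count is int

bool, int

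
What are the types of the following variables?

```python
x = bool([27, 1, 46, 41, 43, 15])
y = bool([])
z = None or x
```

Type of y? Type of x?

bool() returns bool; bool() returns bool

bool, bool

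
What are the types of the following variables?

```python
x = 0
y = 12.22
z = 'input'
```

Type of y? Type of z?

y is float; z is str

float, str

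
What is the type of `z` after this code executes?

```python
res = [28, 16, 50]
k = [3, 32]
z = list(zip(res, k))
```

list(zip(...)) returns a list of tuples

list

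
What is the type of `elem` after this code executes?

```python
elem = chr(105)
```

chr() returns str (single character)

str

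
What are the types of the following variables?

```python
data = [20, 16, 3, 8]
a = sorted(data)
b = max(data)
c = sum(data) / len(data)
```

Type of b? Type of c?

max of ints returns int; int / int returns float

int, float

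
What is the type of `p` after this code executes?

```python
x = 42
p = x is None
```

'is' comparison returns bool

bool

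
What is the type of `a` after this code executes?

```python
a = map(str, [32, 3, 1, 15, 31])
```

map() returns a map iterator object

map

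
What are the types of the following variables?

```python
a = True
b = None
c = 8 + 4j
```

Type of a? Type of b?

a is bool; b is NoneType

bool, NoneType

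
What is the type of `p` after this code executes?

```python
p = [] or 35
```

'or' returns first truthy value (35, which is int)

int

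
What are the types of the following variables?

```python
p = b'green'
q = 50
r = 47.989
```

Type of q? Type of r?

q is int; r is float

int, float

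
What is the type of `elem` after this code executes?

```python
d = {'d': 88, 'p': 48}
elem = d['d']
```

Accessing dict[str, int] with key 'd' returns int value 88

int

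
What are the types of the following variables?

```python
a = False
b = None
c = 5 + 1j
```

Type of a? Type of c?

a is bool; c is complex

bool, complex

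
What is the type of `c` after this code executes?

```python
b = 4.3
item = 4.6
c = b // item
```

float // float returns float (floor division preserves float type)

float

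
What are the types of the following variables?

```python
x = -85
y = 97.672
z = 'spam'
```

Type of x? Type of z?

x is int; z is str

int, str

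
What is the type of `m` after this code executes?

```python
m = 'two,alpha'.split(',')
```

str.split() returns list

list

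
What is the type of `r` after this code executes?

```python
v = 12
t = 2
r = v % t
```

int % int returns int (12 % 2 = 0)

int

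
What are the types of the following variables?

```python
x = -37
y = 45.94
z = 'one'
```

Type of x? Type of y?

x is int; y is float

int, float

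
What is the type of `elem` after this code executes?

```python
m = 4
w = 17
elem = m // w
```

int // int returns int (4 // 17 = 0)

int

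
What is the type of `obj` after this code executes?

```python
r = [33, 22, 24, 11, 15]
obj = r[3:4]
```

Slicing a list always returns a list

list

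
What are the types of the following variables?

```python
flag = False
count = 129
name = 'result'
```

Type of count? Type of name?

count is int; name is str

int, str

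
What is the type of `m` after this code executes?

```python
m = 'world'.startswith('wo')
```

str.startswith() returns bool

bool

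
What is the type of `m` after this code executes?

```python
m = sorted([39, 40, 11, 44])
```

sorted() always returns list

list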